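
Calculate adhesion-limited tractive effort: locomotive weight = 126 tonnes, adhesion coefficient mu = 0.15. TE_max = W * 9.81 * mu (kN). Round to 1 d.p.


TE_max = W * g * mu
TE_max = 126 * 9.81 * 0.15
TE_max = 1236.06 * 0.15
TE_max = 185.4 kN

185.4


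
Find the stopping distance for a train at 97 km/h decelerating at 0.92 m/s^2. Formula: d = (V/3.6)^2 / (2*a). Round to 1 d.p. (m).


Convert speed: V = 97 / 3.6 = 26.9444 m/s
V^2 = 726.0031
d = 726.0031 / (2 * 0.92)
d = 726.0031 / 1.84
d = 394.6 m

394.6


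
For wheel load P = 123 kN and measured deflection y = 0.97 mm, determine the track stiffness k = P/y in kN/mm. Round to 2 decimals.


Track stiffness k = P / y
k = 123 / 0.97
k = 126.80 kN/mm

126.80


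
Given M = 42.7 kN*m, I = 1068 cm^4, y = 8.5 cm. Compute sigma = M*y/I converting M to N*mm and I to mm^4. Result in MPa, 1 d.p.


Convert units:
M = 42.7 kN*m = 42700000 N*mm
y = 8.5 cm = 85 mm
I = 1068 cm^4 = 10680000 mm^4
sigma = 42700000 * 85 / 10680000
sigma = 339.8 MPa

339.8


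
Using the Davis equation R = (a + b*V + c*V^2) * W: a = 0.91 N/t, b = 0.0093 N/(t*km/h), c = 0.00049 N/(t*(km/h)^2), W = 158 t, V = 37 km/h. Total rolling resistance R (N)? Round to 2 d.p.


b*V = 0.0093 * 37 = 0.3441
c*V^2 = 0.00049 * 1369 = 0.67081
R_per_t = 0.91 + 0.3441 + 0.67081 = 1.92491 N/t
R_total = 1.92491 * 158 = 304.14 N

304.14


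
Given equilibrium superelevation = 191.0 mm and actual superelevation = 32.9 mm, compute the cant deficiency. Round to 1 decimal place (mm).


Cant deficiency = equilibrium cant - actual cant
CD = 191.0 - 32.9
CD = 158.1 mm

158.1


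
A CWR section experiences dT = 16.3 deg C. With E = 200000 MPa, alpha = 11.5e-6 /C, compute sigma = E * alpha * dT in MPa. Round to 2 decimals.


sigma = E * alpha * dT
sigma = 200000 * 11.5e-6 * 16.3
sigma = 2.3 * 16.3
sigma = 37.49 MPa

37.49


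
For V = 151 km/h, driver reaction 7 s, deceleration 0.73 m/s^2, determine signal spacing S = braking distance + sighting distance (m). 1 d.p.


V = 151 / 3.6 = 41.9444 m/s
Braking distance = 41.9444^2 / (2*0.73) = 1205.0249 m
Sighting distance = 41.9444 * 7 = 293.6111 m
S = 1205.0249 + 293.6111 = 1498.6 m

1498.6


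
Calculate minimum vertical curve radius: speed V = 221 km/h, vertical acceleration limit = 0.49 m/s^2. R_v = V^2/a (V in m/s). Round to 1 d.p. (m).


Convert speed: V = 221 / 3.6 = 61.3889 m/s
V^2 = 3768.5957 m^2/s^2
R_v = 3768.5957 / 0.49
R_v = 7691.0 m

7691.0


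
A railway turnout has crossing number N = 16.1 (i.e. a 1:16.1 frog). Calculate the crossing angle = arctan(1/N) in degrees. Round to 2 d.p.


1/N = 1/16.1 = 0.062112
angle = arctan(0.062112) = 0.062032 rad
angle = 0.062032 * 180/pi = 3.55 degrees

3.55


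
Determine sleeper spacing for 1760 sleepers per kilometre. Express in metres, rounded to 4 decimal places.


Spacing = 1000 m / number of sleepers
Spacing = 1000 / 1760
Spacing = 0.5682 m

0.5682


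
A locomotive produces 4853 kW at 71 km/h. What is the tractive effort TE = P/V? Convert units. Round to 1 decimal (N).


Convert: P = 4853 kW = 4853000 W
V = 71 / 3.6 = 19.7222 m/s
TE = 4853000 / 19.7222
TE = 246067.6 N

246067.6


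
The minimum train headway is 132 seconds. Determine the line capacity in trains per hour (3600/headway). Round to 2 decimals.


Capacity = 3600 / headway
Capacity = 3600 / 132
Capacity = 27.27 trains/hour

27.27


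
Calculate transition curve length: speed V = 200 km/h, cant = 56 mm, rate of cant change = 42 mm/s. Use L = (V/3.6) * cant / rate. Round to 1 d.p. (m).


Convert speed: V = 200 / 3.6 = 55.5556 m/s
L = 55.5556 * 56 / 42
L = 3111.1111 / 42
L = 74.1 m

74.1


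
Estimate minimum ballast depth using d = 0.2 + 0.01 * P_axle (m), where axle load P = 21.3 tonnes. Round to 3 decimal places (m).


d = 0.2 + 0.01 * 21.3
d = 0.2 + 0.213
d = 0.413 m

0.413


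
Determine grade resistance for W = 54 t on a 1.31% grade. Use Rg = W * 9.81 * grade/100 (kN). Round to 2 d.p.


Rg = W * 9.81 * grade / 100
Rg = 54 * 9.81 * 1.31 / 100
Rg = 529.74 * 0.0131
Rg = 6.94 kN

6.94


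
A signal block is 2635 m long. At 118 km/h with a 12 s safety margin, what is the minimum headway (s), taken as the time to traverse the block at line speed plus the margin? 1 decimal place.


V = 118 / 3.6 = 32.7778 m/s
Block traversal time = 2635 / 32.7778 = 80.3898 s
Headway = 80.3898 + 12
Headway = 92.4 s

92.4


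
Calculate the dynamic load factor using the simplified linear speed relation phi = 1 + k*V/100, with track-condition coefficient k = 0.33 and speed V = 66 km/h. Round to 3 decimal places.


phi = 1 + k * V / 100
phi = 1 + 0.33 * 66 / 100
phi = 1 + 0.2178
phi = 1.218

1.218


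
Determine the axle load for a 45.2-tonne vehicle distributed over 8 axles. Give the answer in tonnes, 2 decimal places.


Load per axle = total weight / number of axles
Load = 45.2 / 8
Load = 5.65 tonnes

5.65


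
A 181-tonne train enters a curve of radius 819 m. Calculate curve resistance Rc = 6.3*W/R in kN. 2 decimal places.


Rc = 6.3 * W / R
Rc = 6.3 * 181 / 819
Rc = 1140.3 / 819
Rc = 1.39 kN

1.39


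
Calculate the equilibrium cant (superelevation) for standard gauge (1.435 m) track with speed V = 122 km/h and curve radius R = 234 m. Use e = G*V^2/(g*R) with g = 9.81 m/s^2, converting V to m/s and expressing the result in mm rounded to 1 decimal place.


Convert speed: V = 122 / 3.6 = 33.8889 m/s
Apply formula: e = 1.435 * 33.8889^2 / (9.81 * 234)
e = 1.435 * 1148.4568 / 2295.54
e = 0.717929 m = 717.9 mm

717.9


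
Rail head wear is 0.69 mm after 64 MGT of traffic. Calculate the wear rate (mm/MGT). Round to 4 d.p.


Wear rate = total wear / cumulative tonnage
Rate = 0.69 / 64
Rate = 0.0108 mm/MGT

0.0108


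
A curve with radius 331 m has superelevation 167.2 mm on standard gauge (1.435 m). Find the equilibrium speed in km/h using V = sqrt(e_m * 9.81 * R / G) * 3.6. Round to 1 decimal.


Convert cant: e = 167.2 mm = 0.1672 m
V_ms = sqrt(0.1672 * 9.81 * 331 / 1.435)
V_ms = sqrt(378.339228) = 19.4509 m/s
V = 19.4509 * 3.6 = 70.0 km/h

70.0


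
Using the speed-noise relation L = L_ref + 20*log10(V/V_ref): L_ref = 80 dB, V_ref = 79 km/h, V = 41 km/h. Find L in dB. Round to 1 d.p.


V/V_ref = 41 / 79 = 0.518987
log10(0.518987) = -0.284843
20 * -0.284843 = -5.6969
L = 80 + -5.6969 = 74.3 dB

74.3


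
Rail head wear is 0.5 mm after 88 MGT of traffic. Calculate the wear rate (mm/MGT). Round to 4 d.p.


Wear rate = total wear / cumulative tonnage
Rate = 0.5 / 88
Rate = 0.0057 mm/MGT

0.0057


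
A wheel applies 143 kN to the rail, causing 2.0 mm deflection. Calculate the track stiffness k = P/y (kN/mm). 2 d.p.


Track stiffness k = P / y
k = 143 / 2.0
k = 71.50 kN/mm

71.50


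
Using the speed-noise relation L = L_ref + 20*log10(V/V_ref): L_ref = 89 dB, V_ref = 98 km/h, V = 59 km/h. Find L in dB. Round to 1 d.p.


V/V_ref = 59 / 98 = 0.602041
log10(0.602041) = -0.220374
20 * -0.220374 = -4.4075
L = 89 + -4.4075 = 84.6 dB

84.6


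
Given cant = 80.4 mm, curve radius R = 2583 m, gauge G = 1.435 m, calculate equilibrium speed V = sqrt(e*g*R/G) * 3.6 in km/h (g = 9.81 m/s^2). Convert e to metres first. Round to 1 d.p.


Convert cant: e = 80.4 mm = 0.0804 m
V_ms = sqrt(0.0804 * 9.81 * 2583 / 1.435)
V_ms = sqrt(1419.7032) = 37.6789 m/s
V = 37.6789 * 3.6 = 135.6 km/h

135.6


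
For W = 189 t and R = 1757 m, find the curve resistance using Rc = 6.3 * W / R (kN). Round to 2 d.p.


Rc = 6.3 * W / R
Rc = 6.3 * 189 / 1757
Rc = 1190.7 / 1757
Rc = 0.68 kN

0.68


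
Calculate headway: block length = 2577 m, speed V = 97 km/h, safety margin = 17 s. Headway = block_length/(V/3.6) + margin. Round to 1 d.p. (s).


V = 97 / 3.6 = 26.9444 m/s
Block traversal time = 2577 / 26.9444 = 95.6412 s
Headway = 95.6412 + 17
Headway = 112.6 s

112.6


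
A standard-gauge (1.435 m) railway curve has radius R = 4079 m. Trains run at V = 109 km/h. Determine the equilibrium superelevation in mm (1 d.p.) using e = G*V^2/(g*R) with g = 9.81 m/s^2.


Convert speed: V = 109 / 3.6 = 30.2778 m/s
Apply formula: e = 1.435 * 30.2778^2 / (9.81 * 4079)
e = 1.435 * 916.7438 / 40014.99
e = 0.032876 m = 32.9 mm

32.9


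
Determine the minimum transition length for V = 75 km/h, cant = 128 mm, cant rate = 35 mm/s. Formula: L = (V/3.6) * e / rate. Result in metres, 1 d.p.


Convert speed: V = 75 / 3.6 = 20.8333 m/s
L = 20.8333 * 128 / 35
L = 2666.6667 / 35
L = 76.2 m

76.2


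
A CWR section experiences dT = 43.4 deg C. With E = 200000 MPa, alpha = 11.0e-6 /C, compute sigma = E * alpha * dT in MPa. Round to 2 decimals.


sigma = E * alpha * dT
sigma = 200000 * 11.0e-6 * 43.4
sigma = 2.2 * 43.4
sigma = 95.48 MPa

95.48


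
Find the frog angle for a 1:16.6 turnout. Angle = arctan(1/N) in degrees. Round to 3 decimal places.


1/N = 1/16.6 = 0.060241
angle = arctan(0.060241) = 0.060168 rad
angle = 0.060168 * 180/pi = 3.447 degrees

3.447


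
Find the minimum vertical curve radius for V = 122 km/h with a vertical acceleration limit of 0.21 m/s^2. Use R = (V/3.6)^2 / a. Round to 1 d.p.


Convert speed: V = 122 / 3.6 = 33.8889 m/s
V^2 = 1148.4568 m^2/s^2
R_v = 1148.4568 / 0.21
R_v = 5468.8 m

5468.8


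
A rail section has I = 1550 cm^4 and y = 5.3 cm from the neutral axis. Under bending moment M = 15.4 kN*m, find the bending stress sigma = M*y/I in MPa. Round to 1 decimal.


Convert units:
M = 15.4 kN*m = 15400000 N*mm
y = 5.3 cm = 53 mm
I = 1550 cm^4 = 15500000 mm^4
sigma = 15400000 * 53 / 15500000
sigma = 52.7 MPa

52.7


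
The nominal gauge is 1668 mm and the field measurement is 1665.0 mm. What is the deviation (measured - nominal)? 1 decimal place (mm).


Deviation = measured - nominal
Deviation = 1665.0 - 1668
Deviation = -3.0 mm

-3.0


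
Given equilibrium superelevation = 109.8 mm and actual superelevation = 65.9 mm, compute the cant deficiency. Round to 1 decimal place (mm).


Cant deficiency = equilibrium cant - actual cant
CD = 109.8 - 65.9
CD = 43.9 mm

43.9


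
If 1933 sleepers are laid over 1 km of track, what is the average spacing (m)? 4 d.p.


Spacing = 1000 m / number of sleepers
Spacing = 1000 / 1933
Spacing = 0.5173 m

0.5173


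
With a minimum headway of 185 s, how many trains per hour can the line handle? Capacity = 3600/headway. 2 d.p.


Capacity = 3600 / headway
Capacity = 3600 / 185
Capacity = 19.46 trains/hour

19.46


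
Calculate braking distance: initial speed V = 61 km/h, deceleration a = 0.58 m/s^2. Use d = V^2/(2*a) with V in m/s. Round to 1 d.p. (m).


Convert speed: V = 61 / 3.6 = 16.9444 m/s
V^2 = 287.1142
d = 287.1142 / (2 * 0.58)
d = 287.1142 / 1.16
d = 247.5 m

247.5


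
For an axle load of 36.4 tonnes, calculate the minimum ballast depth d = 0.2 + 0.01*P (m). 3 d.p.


d = 0.2 + 0.01 * 36.4
d = 0.2 + 0.364
d = 0.564 m

0.564


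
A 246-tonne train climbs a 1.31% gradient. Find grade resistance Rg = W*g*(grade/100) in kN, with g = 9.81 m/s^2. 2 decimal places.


Rg = W * 9.81 * grade / 100
Rg = 246 * 9.81 * 1.31 / 100
Rg = 2413.26 * 0.0131
Rg = 31.61 kN

31.61


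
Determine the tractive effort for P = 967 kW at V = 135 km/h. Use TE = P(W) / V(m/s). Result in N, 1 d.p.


Convert: P = 967 kW = 967000 W
V = 135 / 3.6 = 37.5 m/s
TE = 967000 / 37.5
TE = 25786.7 N

25786.7


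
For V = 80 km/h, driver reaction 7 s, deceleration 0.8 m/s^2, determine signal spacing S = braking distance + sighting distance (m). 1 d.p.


V = 80 / 3.6 = 22.2222 m/s
Braking distance = 22.2222^2 / (2*0.8) = 308.642 m
Sighting distance = 22.2222 * 7 = 155.5556 m
S = 308.642 + 155.5556 = 464.2 m

464.2


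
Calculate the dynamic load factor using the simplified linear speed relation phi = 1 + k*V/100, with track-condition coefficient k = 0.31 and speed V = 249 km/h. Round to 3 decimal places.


phi = 1 + k * V / 100
phi = 1 + 0.31 * 249 / 100
phi = 1 + 0.7719
phi = 1.772

1.772


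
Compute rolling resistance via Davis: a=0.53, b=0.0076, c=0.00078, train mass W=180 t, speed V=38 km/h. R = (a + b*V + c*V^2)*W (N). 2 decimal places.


b*V = 0.0076 * 38 = 0.2888
c*V^2 = 0.00078 * 1444 = 1.12632
R_per_t = 0.53 + 0.2888 + 1.12632 = 1.94512 N/t
R_total = 1.94512 * 180 = 350.12 N

350.12


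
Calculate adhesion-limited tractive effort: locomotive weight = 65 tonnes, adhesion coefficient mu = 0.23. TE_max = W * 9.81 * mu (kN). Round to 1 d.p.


TE_max = W * g * mu
TE_max = 65 * 9.81 * 0.23
TE_max = 637.65 * 0.23
TE_max = 146.7 kN

146.7


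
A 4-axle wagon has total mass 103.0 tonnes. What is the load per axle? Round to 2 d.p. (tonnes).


Load per axle = total weight / number of axles
Load = 103.0 / 4
Load = 25.75 tonnes

25.75


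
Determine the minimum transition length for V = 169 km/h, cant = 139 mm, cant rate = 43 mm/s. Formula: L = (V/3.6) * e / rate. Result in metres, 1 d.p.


Convert speed: V = 169 / 3.6 = 46.9444 m/s
L = 46.9444 * 139 / 43
L = 6525.2778 / 43
L = 151.8 m

151.8


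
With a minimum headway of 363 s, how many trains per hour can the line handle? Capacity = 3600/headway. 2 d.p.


Capacity = 3600 / headway
Capacity = 3600 / 363
Capacity = 9.92 trains/hour

9.92


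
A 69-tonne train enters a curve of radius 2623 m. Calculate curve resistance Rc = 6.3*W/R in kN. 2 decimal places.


Rc = 6.3 * W / R
Rc = 6.3 * 69 / 2623
Rc = 434.7 / 2623
Rc = 0.17 kN

0.17


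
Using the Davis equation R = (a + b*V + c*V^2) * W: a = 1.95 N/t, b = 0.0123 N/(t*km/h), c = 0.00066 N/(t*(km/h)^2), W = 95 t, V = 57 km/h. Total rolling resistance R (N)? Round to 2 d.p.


b*V = 0.0123 * 57 = 0.7011
c*V^2 = 0.00066 * 3249 = 2.14434
R_per_t = 1.95 + 0.7011 + 2.14434 = 4.79544 N/t
R_total = 4.79544 * 95 = 455.57 N

455.57


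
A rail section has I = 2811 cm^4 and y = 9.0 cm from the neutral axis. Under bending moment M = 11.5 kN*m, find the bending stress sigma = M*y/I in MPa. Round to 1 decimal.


Convert units:
M = 11.5 kN*m = 11500000 N*mm
y = 9.0 cm = 90 mm
I = 2811 cm^4 = 28110000 mm^4
sigma = 11500000 * 90 / 28110000
sigma = 36.8 MPa

36.8


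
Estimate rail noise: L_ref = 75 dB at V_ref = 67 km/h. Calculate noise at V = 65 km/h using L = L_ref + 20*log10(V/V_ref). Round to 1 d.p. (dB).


V/V_ref = 65 / 67 = 0.970149
log10(0.970149) = -0.013161
20 * -0.013161 = -0.2632
L = 75 + -0.2632 = 74.7 dB

74.7


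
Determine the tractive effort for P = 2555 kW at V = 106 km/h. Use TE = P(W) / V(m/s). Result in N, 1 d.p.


Convert: P = 2555 kW = 2555000 W
V = 106 / 3.6 = 29.4444 m/s
TE = 2555000 / 29.4444
TE = 86773.6 N

86773.6


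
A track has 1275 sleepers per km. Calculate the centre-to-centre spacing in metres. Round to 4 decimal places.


Spacing = 1000 m / number of sleepers
Spacing = 1000 / 1275
Spacing = 0.7843 m

0.7843


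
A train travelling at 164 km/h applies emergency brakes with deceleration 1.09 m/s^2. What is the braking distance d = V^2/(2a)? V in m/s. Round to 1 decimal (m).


Convert speed: V = 164 / 3.6 = 45.5556 m/s
V^2 = 2075.3086
d = 2075.3086 / (2 * 1.09)
d = 2075.3086 / 2.18
d = 952.0 m

952.0


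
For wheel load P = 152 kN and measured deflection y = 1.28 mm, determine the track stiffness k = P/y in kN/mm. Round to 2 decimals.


Track stiffness k = P / y
k = 152 / 1.28
k = 118.75 kN/mm

118.75


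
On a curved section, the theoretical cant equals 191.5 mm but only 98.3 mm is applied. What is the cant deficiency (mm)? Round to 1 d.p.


Cant deficiency = equilibrium cant - actual cant
CD = 191.5 - 98.3
CD = 93.2 mm

93.2


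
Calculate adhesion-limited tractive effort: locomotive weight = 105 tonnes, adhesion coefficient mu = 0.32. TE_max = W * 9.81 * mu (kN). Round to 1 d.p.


TE_max = W * g * mu
TE_max = 105 * 9.81 * 0.32
TE_max = 1030.05 * 0.32
TE_max = 329.6 kN

329.6


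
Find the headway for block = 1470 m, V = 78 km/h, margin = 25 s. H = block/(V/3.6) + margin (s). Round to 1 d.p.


V = 78 / 3.6 = 21.6667 m/s
Block traversal time = 1470 / 21.6667 = 67.8462 s
Headway = 67.8462 + 25
Headway = 92.8 s

92.8


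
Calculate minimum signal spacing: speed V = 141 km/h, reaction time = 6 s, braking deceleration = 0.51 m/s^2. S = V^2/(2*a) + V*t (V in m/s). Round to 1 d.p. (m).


V = 141 / 3.6 = 39.1667 m/s
Braking distance = 39.1667^2 / (2*0.51) = 1503.9488 m
Sighting distance = 39.1667 * 6 = 235.0 m
S = 1503.9488 + 235.0 = 1738.9 m

1738.9


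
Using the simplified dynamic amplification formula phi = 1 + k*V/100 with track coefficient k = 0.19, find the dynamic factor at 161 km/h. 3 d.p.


phi = 1 + k * V / 100
phi = 1 + 0.19 * 161 / 100
phi = 1 + 0.3059
phi = 1.306

1.306


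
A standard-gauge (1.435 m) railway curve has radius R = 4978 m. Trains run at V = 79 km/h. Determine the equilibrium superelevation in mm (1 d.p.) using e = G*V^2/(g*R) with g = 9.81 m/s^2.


Convert speed: V = 79 / 3.6 = 21.9444 m/s
Apply formula: e = 1.435 * 21.9444^2 / (9.81 * 4978)
e = 1.435 * 481.5586 / 48834.18
e = 0.014151 m = 14.2 mm

14.2


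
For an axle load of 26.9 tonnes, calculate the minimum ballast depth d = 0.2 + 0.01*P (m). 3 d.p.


d = 0.2 + 0.01 * 26.9
d = 0.2 + 0.269
d = 0.469 m

0.469


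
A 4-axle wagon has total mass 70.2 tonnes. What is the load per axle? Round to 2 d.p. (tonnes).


Load per axle = total weight / number of axles
Load = 70.2 / 4
Load = 17.55 tonnes

17.55


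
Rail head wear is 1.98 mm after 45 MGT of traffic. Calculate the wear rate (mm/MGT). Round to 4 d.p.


Wear rate = total wear / cumulative tonnage
Rate = 1.98 / 45
Rate = 0.0440 mm/MGT

0.0440


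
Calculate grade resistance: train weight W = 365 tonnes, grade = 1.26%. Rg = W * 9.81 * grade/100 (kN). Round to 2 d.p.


Rg = W * 9.81 * grade / 100
Rg = 365 * 9.81 * 1.26 / 100
Rg = 3580.65 * 0.0126
Rg = 45.12 kN

45.12


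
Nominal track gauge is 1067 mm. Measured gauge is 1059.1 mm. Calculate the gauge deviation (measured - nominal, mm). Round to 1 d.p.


Deviation = measured - nominal
Deviation = 1059.1 - 1067
Deviation = -7.9 mm

-7.9


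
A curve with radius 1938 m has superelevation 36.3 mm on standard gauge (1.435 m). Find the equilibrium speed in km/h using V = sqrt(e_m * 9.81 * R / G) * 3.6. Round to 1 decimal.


Convert cant: e = 36.3 mm = 0.0363 m
V_ms = sqrt(0.0363 * 9.81 * 1938 / 1.435)
V_ms = sqrt(480.925167) = 21.93 m/s
V = 21.93 * 3.6 = 78.9 km/h

78.9


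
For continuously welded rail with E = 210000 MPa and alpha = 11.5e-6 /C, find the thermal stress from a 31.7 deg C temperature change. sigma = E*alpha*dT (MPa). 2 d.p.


sigma = E * alpha * dT
sigma = 210000 * 11.5e-6 * 31.7
sigma = 2.415 * 31.7
sigma = 76.56 MPa

76.56


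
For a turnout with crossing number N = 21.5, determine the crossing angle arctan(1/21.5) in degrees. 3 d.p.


1/N = 1/21.5 = 0.046512
angle = arctan(0.046512) = 0.046478 rad
angle = 0.046478 * 180/pi = 2.663 degrees

2.663


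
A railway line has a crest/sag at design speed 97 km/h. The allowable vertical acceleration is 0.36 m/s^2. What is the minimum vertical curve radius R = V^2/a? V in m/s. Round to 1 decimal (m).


Convert speed: V = 97 / 3.6 = 26.9444 m/s
V^2 = 726.0031 m^2/s^2
R_v = 726.0031 / 0.36
R_v = 2016.7 m

2016.7


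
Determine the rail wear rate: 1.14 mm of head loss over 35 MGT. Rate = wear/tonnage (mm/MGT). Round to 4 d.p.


Wear rate = total wear / cumulative tonnage
Rate = 1.14 / 35
Rate = 0.0326 mm/MGT

0.0326


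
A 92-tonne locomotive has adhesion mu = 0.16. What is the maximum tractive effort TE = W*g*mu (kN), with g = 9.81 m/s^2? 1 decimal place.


TE_max = W * g * mu
TE_max = 92 * 9.81 * 0.16
TE_max = 902.52 * 0.16
TE_max = 144.4 kN

144.4


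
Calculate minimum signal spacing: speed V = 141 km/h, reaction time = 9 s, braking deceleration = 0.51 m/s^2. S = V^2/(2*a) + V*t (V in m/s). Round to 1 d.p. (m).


V = 141 / 3.6 = 39.1667 m/s
Braking distance = 39.1667^2 / (2*0.51) = 1503.9488 m
Sighting distance = 39.1667 * 9 = 352.5 m
S = 1503.9488 + 352.5 = 1856.4 m

1856.4


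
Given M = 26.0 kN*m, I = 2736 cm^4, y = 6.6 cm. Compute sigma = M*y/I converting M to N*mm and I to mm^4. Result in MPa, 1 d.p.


Convert units:
M = 26.0 kN*m = 26000000 N*mm
y = 6.6 cm = 66 mm
I = 2736 cm^4 = 27360000 mm^4
sigma = 26000000 * 66 / 27360000
sigma = 62.7 MPa

62.7


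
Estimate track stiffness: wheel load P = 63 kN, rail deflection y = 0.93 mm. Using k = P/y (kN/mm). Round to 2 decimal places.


Track stiffness k = P / y
k = 63 / 0.93
k = 67.74 kN/mm

67.74


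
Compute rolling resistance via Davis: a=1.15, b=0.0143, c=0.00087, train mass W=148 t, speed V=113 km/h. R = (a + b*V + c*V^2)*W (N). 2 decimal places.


b*V = 0.0143 * 113 = 1.6159
c*V^2 = 0.00087 * 12769 = 11.10903
R_per_t = 1.15 + 1.6159 + 11.10903 = 13.87493 N/t
R_total = 13.87493 * 148 = 2053.49 N

2053.49


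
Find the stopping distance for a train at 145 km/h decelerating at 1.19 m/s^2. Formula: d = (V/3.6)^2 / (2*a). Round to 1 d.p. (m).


Convert speed: V = 145 / 3.6 = 40.2778 m/s
V^2 = 1622.2994
d = 1622.2994 / (2 * 1.19)
d = 1622.2994 / 2.38
d = 681.6 m

681.6


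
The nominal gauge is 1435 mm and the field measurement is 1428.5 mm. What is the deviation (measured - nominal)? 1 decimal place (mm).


Deviation = measured - nominal
Deviation = 1428.5 - 1435
Deviation = -6.5 mm

-6.5


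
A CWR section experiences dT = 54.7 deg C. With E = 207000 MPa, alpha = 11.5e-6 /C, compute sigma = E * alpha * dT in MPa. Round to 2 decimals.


sigma = E * alpha * dT
sigma = 207000 * 11.5e-6 * 54.7
sigma = 2.3805 * 54.7
sigma = 130.21 MPa

130.21


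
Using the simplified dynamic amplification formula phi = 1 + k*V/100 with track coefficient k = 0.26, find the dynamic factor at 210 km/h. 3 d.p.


phi = 1 + k * V / 100
phi = 1 + 0.26 * 210 / 100
phi = 1 + 0.546
phi = 1.546

1.546


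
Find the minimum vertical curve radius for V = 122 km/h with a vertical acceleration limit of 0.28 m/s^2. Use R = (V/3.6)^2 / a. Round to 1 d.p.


Convert speed: V = 122 / 3.6 = 33.8889 m/s
V^2 = 1148.4568 m^2/s^2
R_v = 1148.4568 / 0.28
R_v = 4101.6 m

4101.6


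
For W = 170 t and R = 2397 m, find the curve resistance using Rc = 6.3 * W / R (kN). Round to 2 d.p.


Rc = 6.3 * W / R
Rc = 6.3 * 170 / 2397
Rc = 1071.0 / 2397
Rc = 0.45 kN

0.45


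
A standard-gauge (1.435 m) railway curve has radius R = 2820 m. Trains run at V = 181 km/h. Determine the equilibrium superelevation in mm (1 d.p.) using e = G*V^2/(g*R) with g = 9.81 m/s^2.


Convert speed: V = 181 / 3.6 = 50.2778 m/s
Apply formula: e = 1.435 * 50.2778^2 / (9.81 * 2820)
e = 1.435 * 2527.8549 / 27664.2
e = 0.131125 m = 131.1 mm

131.1


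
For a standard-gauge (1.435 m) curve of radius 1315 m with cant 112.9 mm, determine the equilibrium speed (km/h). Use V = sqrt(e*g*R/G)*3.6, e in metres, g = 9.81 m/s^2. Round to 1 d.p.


Convert cant: e = 112.9 mm = 0.1129 m
V_ms = sqrt(0.1129 * 9.81 * 1315 / 1.435)
V_ms = sqrt(1014.931662) = 31.858 m/s
V = 31.858 * 3.6 = 114.7 km/h

114.7


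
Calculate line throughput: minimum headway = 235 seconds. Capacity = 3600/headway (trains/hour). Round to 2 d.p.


Capacity = 3600 / headway
Capacity = 3600 / 235
Capacity = 15.32 trains/hour

15.32


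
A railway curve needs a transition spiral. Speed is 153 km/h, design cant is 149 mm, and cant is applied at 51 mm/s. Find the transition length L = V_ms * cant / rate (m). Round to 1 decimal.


Convert speed: V = 153 / 3.6 = 42.5 m/s
L = 42.5 * 149 / 51
L = 6332.5 / 51
L = 124.2 m

124.2


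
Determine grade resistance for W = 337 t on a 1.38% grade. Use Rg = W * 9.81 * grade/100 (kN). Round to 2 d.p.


Rg = W * 9.81 * grade / 100
Rg = 337 * 9.81 * 1.38 / 100
Rg = 3305.97 * 0.0138
Rg = 45.62 kN

45.62


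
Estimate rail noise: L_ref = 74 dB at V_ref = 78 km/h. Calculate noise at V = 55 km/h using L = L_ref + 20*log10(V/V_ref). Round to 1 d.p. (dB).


V/V_ref = 55 / 78 = 0.705128
log10(0.705128) = -0.151732
20 * -0.151732 = -3.0346
L = 74 + -3.0346 = 71.0 dB

71.0


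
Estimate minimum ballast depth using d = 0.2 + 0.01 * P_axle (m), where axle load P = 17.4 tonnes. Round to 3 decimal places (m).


d = 0.2 + 0.01 * 17.4
d = 0.2 + 0.174
d = 0.374 m

0.374


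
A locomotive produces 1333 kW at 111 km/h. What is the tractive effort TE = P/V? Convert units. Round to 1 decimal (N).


Convert: P = 1333 kW = 1333000 W
V = 111 / 3.6 = 30.8333 m/s
TE = 1333000 / 30.8333
TE = 43232.4 N

43232.4


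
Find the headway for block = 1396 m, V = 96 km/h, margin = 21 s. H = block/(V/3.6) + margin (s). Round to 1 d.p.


V = 96 / 3.6 = 26.6667 m/s
Block traversal time = 1396 / 26.6667 = 52.35 s
Headway = 52.35 + 21
Headway = 73.4 s

73.4


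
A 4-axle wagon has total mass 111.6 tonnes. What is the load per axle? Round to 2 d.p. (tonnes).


Load per axle = total weight / number of axles
Load = 111.6 / 4
Load = 27.90 tonnes

27.90


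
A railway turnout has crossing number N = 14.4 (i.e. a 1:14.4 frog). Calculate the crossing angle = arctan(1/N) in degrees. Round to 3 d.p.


1/N = 1/14.4 = 0.069444
angle = arctan(0.069444) = 0.069333 rad
angle = 0.069333 * 180/pi = 3.972 degrees

3.972


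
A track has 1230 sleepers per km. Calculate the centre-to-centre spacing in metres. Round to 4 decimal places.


Spacing = 1000 m / number of sleepers
Spacing = 1000 / 1230
Spacing = 0.8130 m

0.8130


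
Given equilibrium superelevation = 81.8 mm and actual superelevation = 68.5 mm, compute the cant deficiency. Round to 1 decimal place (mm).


Cant deficiency = equilibrium cant - actual cant
CD = 81.8 - 68.5
CD = 13.3 mm

13.3


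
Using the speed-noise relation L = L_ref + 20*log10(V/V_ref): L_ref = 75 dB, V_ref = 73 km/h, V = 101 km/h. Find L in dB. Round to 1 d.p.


V/V_ref = 101 / 73 = 1.383562
log10(1.383562) = 0.140999
20 * 0.140999 = 2.82
L = 75 + 2.82 = 77.8 dB

77.8


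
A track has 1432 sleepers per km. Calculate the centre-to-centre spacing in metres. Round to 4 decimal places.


Spacing = 1000 m / number of sleepers
Spacing = 1000 / 1432
Spacing = 0.6983 m

0.6983


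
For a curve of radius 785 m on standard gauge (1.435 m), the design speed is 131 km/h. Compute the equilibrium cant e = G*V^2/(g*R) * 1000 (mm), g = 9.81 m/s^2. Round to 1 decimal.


Convert speed: V = 131 / 3.6 = 36.3889 m/s
Apply formula: e = 1.435 * 36.3889^2 / (9.81 * 785)
e = 1.435 * 1324.1512 / 7700.85
e = 0.246746 m = 246.7 mm

246.7


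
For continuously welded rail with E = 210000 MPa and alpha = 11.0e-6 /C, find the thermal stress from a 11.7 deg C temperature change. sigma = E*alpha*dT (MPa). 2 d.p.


sigma = E * alpha * dT
sigma = 210000 * 11.0e-6 * 11.7
sigma = 2.31 * 11.7
sigma = 27.03 MPa

27.03


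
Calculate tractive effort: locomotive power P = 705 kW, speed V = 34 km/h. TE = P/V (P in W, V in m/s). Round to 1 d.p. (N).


Convert: P = 705 kW = 705000 W
V = 34 / 3.6 = 9.4444 m/s
TE = 705000 / 9.4444
TE = 74647.1 N

74647.1


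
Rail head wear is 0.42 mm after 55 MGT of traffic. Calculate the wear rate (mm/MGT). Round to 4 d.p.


Wear rate = total wear / cumulative tonnage
Rate = 0.42 / 55
Rate = 0.0076 mm/MGT

0.0076


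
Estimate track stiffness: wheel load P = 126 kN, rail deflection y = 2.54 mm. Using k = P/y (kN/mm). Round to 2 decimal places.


Track stiffness k = P / y
k = 126 / 2.54
k = 49.61 kN/mm

49.61


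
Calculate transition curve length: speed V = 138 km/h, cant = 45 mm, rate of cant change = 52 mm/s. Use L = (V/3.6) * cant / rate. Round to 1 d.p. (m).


Convert speed: V = 138 / 3.6 = 38.3333 m/s
L = 38.3333 * 45 / 52
L = 1725.0 / 52
L = 33.2 m

33.2


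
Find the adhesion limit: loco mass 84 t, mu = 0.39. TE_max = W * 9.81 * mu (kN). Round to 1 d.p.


TE_max = W * g * mu
TE_max = 84 * 9.81 * 0.39
TE_max = 824.04 * 0.39
TE_max = 321.4 kN

321.4


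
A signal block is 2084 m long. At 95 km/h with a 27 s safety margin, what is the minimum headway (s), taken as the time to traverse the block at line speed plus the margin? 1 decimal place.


V = 95 / 3.6 = 26.3889 m/s
Block traversal time = 2084 / 26.3889 = 78.9726 s
Headway = 78.9726 + 27
Headway = 106.0 s

106.0


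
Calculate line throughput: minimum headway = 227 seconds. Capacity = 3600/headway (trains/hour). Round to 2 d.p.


Capacity = 3600 / headway
Capacity = 3600 / 227
Capacity = 15.86 trains/hour

15.86


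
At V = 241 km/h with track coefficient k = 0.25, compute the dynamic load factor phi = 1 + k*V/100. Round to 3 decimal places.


phi = 1 + k * V / 100
phi = 1 + 0.25 * 241 / 100
phi = 1 + 0.6025
phi = 1.603

1.603


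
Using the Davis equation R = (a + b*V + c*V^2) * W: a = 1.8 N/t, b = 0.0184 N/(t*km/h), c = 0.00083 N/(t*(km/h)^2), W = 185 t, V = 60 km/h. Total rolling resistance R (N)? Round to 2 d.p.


b*V = 0.0184 * 60 = 1.104
c*V^2 = 0.00083 * 3600 = 2.988
R_per_t = 1.8 + 1.104 + 2.988 = 5.892 N/t
R_total = 5.892 * 185 = 1090.02 N

1090.02


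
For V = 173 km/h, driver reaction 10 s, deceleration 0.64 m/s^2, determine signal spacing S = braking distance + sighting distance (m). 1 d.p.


V = 173 / 3.6 = 48.0556 m/s
Braking distance = 48.0556^2 / (2*0.64) = 1804.1691 m
Sighting distance = 48.0556 * 10 = 480.5556 m
S = 1804.1691 + 480.5556 = 2284.7 m

2284.7


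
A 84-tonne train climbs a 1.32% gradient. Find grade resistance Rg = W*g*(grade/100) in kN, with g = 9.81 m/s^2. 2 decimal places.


Rg = W * 9.81 * grade / 100
Rg = 84 * 9.81 * 1.32 / 100
Rg = 824.04 * 0.0132
Rg = 10.88 kN

10.88


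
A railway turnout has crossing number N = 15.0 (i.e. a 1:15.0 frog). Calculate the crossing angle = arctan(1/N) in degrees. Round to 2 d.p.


1/N = 1/15.0 = 0.066667
angle = arctan(0.066667) = 0.066568 rad
angle = 0.066568 * 180/pi = 3.81 degrees

3.81


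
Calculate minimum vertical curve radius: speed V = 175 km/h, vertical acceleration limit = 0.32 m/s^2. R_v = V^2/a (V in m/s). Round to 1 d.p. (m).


Convert speed: V = 175 / 3.6 = 48.6111 m/s
V^2 = 2363.0401 m^2/s^2
R_v = 2363.0401 / 0.32
R_v = 7384.5 m

7384.5


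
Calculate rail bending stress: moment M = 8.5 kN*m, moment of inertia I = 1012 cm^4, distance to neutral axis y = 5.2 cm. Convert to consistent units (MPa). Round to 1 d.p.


Convert units:
M = 8.5 kN*m = 8500000 N*mm
y = 5.2 cm = 52 mm
I = 1012 cm^4 = 10120000 mm^4
sigma = 8500000 * 52 / 10120000
sigma = 43.7 MPa

43.7


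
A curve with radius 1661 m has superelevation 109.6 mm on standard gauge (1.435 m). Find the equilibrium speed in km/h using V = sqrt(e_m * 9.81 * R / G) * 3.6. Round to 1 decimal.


Convert cant: e = 109.6 mm = 0.1096 m
V_ms = sqrt(0.1096 * 9.81 * 1661 / 1.435)
V_ms = sqrt(1244.506854) = 35.2776 m/s
V = 35.2776 * 3.6 = 127.0 km/h

127.0


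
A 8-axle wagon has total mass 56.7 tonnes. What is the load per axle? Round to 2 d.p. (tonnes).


Load per axle = total weight / number of axles
Load = 56.7 / 8
Load = 7.09 tonnes

7.09


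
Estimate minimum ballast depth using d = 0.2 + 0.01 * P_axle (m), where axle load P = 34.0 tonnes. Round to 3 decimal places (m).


d = 0.2 + 0.01 * 34.0
d = 0.2 + 0.34
d = 0.540 m

0.540


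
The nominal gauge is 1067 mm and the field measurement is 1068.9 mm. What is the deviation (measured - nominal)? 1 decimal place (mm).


Deviation = measured - nominal
Deviation = 1068.9 - 1067
Deviation = 1.9 mm

1.9


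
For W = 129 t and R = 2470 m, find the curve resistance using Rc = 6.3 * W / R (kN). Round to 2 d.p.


Rc = 6.3 * W / R
Rc = 6.3 * 129 / 2470
Rc = 812.7 / 2470
Rc = 0.33 kN

0.33


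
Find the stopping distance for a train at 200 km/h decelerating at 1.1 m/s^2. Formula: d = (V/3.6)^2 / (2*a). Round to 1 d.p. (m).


Convert speed: V = 200 / 3.6 = 55.5556 m/s
V^2 = 3086.4198
d = 3086.4198 / (2 * 1.1)
d = 3086.4198 / 2.2
d = 1402.9 m

1402.9


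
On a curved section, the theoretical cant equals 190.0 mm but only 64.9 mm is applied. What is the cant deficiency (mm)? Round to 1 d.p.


Cant deficiency = equilibrium cant - actual cant
CD = 190.0 - 64.9
CD = 125.1 mm

125.1


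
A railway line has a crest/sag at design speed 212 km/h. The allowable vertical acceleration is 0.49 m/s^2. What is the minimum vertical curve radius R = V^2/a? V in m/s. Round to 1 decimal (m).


Convert speed: V = 212 / 3.6 = 58.8889 m/s
V^2 = 3467.9012 m^2/s^2
R_v = 3467.9012 / 0.49
R_v = 7077.3 m

7077.3


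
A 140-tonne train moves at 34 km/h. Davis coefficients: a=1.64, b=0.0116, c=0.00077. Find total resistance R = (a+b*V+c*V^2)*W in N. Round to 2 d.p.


b*V = 0.0116 * 34 = 0.3944
c*V^2 = 0.00077 * 1156 = 0.89012
R_per_t = 1.64 + 0.3944 + 0.89012 = 2.92452 N/t
R_total = 2.92452 * 140 = 409.43 N

409.43


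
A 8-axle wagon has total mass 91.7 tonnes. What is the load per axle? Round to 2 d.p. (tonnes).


Load per axle = total weight / number of axles
Load = 91.7 / 8
Load = 11.46 tonnes

11.46


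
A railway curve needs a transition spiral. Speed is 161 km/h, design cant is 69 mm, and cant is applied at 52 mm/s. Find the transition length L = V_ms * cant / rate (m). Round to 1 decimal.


Convert speed: V = 161 / 3.6 = 44.7222 m/s
L = 44.7222 * 69 / 52
L = 3085.8333 / 52
L = 59.3 m

59.3


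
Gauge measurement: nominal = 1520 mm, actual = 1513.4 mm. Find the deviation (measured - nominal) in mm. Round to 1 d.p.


Deviation = measured - nominal
Deviation = 1513.4 - 1520
Deviation = -6.6 mm

-6.6


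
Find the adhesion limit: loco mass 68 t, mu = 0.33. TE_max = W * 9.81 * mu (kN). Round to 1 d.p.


TE_max = W * g * mu
TE_max = 68 * 9.81 * 0.33
TE_max = 667.08 * 0.33
TE_max = 220.1 kN

220.1


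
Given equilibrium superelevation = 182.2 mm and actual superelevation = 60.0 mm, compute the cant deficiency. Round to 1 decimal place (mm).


Cant deficiency = equilibrium cant - actual cant
CD = 182.2 - 60.0
CD = 122.2 mm

122.2


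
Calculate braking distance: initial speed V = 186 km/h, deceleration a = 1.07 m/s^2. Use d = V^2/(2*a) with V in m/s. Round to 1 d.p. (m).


Convert speed: V = 186 / 3.6 = 51.6667 m/s
V^2 = 2669.4444
d = 2669.4444 / (2 * 1.07)
d = 2669.4444 / 2.14
d = 1247.4 m

1247.4


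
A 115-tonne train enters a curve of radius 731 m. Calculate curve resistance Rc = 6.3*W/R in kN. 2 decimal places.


Rc = 6.3 * W / R
Rc = 6.3 * 115 / 731
Rc = 724.5 / 731
Rc = 0.99 kN

0.99


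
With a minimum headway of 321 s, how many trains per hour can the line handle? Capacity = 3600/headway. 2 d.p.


Capacity = 3600 / headway
Capacity = 3600 / 321
Capacity = 11.21 trains/hour

11.21


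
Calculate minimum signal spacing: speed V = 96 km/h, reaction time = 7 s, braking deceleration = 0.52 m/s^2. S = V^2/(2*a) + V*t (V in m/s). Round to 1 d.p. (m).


V = 96 / 3.6 = 26.6667 m/s
Braking distance = 26.6667^2 / (2*0.52) = 683.7607 m
Sighting distance = 26.6667 * 7 = 186.6667 m
S = 683.7607 + 186.6667 = 870.4 m

870.4


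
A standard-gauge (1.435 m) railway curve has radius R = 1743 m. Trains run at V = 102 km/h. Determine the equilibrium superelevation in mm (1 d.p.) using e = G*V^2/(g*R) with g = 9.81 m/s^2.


Convert speed: V = 102 / 3.6 = 28.3333 m/s
Apply formula: e = 1.435 * 28.3333^2 / (9.81 * 1743)
e = 1.435 * 802.7778 / 17098.83
e = 0.067372 m = 67.4 mm

67.4


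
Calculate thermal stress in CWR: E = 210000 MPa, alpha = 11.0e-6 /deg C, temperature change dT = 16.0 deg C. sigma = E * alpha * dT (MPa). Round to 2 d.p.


sigma = E * alpha * dT
sigma = 210000 * 11.0e-6 * 16.0
sigma = 2.31 * 16.0
sigma = 36.96 MPa

36.96


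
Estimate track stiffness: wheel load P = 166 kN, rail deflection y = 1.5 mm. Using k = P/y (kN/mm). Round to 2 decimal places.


Track stiffness k = P / y
k = 166 / 1.5
k = 110.67 kN/mm

110.67


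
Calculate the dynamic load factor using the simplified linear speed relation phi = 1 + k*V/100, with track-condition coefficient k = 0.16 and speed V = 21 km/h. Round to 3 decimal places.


phi = 1 + k * V / 100
phi = 1 + 0.16 * 21 / 100
phi = 1 + 0.0336
phi = 1.034

1.034


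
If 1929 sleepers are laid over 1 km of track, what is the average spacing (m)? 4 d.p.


Spacing = 1000 m / number of sleepers
Spacing = 1000 / 1929
Spacing = 0.5184 m

0.5184


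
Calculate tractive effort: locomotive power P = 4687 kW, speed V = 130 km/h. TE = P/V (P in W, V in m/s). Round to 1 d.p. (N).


Convert: P = 4687 kW = 4687000 W
V = 130 / 3.6 = 36.1111 m/s
TE = 4687000 / 36.1111
TE = 129793.8 N

129793.8


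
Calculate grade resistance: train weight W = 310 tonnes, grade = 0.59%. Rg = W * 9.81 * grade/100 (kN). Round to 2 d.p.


Rg = W * 9.81 * grade / 100
Rg = 310 * 9.81 * 0.59 / 100
Rg = 3041.1 * 0.0059
Rg = 17.94 kN

17.94


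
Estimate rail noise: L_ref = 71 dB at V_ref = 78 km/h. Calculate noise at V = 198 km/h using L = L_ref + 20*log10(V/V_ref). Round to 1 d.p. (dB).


V/V_ref = 198 / 78 = 2.538462
log10(2.538462) = 0.404571
20 * 0.404571 = 8.0914
L = 71 + 8.0914 = 79.1 dB

79.1


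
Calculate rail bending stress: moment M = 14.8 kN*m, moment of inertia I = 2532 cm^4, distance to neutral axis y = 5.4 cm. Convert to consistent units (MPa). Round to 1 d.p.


Convert units:
M = 14.8 kN*m = 14800000 N*mm
y = 5.4 cm = 54 mm
I = 2532 cm^4 = 25320000 mm^4
sigma = 14800000 * 54 / 25320000
sigma = 31.6 MPa

31.6


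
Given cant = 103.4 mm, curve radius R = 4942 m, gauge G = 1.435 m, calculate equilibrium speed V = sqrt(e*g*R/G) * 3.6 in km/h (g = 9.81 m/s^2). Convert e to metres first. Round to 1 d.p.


Convert cant: e = 103.4 mm = 0.1034 m
V_ms = sqrt(0.1034 * 9.81 * 4942 / 1.435)
V_ms = sqrt(3493.336215) = 59.1045 m/s
V = 59.1045 * 3.6 = 212.8 km/h

212.8


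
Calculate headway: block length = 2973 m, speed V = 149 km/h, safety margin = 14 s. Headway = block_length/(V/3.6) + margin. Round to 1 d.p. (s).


V = 149 / 3.6 = 41.3889 m/s
Block traversal time = 2973 / 41.3889 = 71.8309 s
Headway = 71.8309 + 14
Headway = 85.8 s

85.8


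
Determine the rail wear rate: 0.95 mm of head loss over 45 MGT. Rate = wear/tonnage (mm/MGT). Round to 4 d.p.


Wear rate = total wear / cumulative tonnage
Rate = 0.95 / 45
Rate = 0.0211 mm/MGT

0.0211


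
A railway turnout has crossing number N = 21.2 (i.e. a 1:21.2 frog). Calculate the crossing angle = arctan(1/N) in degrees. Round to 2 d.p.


1/N = 1/21.2 = 0.04717
angle = arctan(0.04717) = 0.047135 rad
angle = 0.047135 * 180/pi = 2.70 degrees

2.70


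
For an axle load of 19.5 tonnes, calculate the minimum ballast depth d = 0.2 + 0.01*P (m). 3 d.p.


d = 0.2 + 0.01 * 19.5
d = 0.2 + 0.195
d = 0.395 m

0.395


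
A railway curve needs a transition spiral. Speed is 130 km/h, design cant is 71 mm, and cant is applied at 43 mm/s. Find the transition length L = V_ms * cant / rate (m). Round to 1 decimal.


Convert speed: V = 130 / 3.6 = 36.1111 m/s
L = 36.1111 * 71 / 43
L = 2563.8889 / 43
L = 59.6 m

59.6


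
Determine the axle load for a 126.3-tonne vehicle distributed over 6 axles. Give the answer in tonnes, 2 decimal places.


Load per axle = total weight / number of axles
Load = 126.3 / 6
Load = 21.05 tonnes

21.05


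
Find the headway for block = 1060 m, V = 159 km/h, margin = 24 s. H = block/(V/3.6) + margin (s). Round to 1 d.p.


V = 159 / 3.6 = 44.1667 m/s
Block traversal time = 1060 / 44.1667 = 24.0 s
Headway = 24.0 + 24
Headway = 48.0 s

48.0


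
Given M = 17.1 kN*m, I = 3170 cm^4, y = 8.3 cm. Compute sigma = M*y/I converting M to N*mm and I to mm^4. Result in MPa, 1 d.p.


Convert units:
M = 17.1 kN*m = 17100000 N*mm
y = 8.3 cm = 83 mm
I = 3170 cm^4 = 31700000 mm^4
sigma = 17100000 * 83 / 31700000
sigma = 44.8 MPa

44.8


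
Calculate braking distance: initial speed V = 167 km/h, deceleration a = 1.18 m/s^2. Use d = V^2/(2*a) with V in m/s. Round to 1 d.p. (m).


Convert speed: V = 167 / 3.6 = 46.3889 m/s
V^2 = 2151.929
d = 2151.929 / (2 * 1.18)
d = 2151.929 / 2.36
d = 911.8 m

911.8
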